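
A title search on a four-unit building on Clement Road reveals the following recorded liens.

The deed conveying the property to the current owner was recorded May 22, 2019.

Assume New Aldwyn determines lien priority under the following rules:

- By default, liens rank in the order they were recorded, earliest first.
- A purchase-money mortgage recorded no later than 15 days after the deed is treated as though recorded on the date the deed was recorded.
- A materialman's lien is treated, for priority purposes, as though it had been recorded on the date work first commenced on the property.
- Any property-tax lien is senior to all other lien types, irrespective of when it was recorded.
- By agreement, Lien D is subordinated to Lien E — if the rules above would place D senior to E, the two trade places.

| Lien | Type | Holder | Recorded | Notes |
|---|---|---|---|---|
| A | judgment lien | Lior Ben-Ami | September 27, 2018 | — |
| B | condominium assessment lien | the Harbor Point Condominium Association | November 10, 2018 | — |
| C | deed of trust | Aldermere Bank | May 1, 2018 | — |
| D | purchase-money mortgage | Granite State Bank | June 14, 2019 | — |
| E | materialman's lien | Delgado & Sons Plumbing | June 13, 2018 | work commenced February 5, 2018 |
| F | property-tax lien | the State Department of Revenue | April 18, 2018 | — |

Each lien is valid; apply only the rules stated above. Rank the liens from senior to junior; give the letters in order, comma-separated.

F, E, C, A, B, D

First, effective dates: D was recorded 23 days after the deed — beyond 15 days — so no relation-back applies; E is treated as recorded February 5, 2018, the work-commencement date.
F, as a property-tax lien, has superpriority and ranks first.
Remaining liens by effective date: E (February 5, 2018), C (May 1, 2018), A (September 27, 2018), B (November 10, 2018), D (June 14, 2019).
D already ranks below E; the subordination has no effect.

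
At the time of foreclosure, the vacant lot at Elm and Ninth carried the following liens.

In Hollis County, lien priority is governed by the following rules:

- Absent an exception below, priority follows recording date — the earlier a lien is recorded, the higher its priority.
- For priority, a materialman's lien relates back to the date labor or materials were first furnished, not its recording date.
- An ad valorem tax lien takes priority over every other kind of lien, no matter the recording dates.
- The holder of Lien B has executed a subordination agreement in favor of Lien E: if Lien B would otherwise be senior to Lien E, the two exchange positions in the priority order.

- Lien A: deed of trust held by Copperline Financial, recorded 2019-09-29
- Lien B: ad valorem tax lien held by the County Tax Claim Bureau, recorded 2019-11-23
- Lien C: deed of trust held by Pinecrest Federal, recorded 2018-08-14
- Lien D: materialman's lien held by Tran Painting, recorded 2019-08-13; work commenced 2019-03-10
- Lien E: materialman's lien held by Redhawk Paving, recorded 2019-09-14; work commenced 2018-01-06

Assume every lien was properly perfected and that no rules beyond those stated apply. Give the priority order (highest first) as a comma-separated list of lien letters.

E, B, C, D, A

Adjusting effective dates: D relates back to 2019-03-10 (work commenced); E is treated as recorded 2018-01-06, the work-commencement date.
B is an ad valorem tax lien and takes priority over every other lien.
The other liens, earliest effective date first: E (2018-01-06), C (2018-08-14), D (2019-03-10), A (2019-09-29).
Because B would otherwise rank above E, the subordination swaps them.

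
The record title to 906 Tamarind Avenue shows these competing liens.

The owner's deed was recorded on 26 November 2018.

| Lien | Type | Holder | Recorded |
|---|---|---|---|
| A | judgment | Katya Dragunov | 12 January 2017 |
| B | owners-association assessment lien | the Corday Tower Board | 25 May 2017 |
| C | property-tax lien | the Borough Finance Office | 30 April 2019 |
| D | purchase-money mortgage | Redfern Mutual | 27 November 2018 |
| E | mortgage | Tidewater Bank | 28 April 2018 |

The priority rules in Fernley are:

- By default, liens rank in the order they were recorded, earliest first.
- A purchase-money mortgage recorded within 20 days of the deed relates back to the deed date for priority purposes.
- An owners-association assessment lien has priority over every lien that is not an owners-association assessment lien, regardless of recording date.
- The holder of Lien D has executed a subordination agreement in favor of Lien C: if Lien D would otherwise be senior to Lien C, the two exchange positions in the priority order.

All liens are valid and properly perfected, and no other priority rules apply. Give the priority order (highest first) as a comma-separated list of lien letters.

Adjusting effective dates: D was recorded within the 20-day window, so its effective date is the deed date 26 November 2018.
B, as an owners-association assessment lien, has superpriority and ranks first.
Among the remaining liens, by effective date: A (12 January 2017), E (28 April 2018), D (26 November 2018), C (30 April 2019).
D is senior to C before the subordination, so the two trade places.

B, A, E, C, D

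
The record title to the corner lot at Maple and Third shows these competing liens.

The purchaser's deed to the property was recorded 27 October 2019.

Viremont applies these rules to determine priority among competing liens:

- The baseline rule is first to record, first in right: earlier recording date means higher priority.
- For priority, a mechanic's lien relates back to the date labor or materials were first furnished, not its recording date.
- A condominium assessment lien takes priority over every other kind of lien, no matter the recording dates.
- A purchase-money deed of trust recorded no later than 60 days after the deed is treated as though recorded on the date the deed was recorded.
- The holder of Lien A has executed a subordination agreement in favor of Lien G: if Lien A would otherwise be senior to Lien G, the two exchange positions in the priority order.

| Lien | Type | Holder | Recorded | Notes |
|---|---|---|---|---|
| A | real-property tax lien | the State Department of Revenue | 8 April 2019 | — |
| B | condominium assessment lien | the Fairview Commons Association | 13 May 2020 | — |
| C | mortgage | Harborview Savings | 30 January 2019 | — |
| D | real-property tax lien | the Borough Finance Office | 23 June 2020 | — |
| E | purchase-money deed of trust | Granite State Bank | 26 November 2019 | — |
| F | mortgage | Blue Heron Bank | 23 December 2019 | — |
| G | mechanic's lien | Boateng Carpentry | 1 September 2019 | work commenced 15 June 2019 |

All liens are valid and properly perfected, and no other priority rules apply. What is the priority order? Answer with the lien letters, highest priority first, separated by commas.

Effective dates after the stated exceptions: E relates back to the deed date 27 October 2019; G is treated as recorded 15 June 2019, the work-commencement date.
As a condominium assessment lien, B is senior to every other lien.
Ordering the rest by effective date: C (30 January 2019), A (8 April 2019), G (15 June 2019), E (27 October 2019), F (23 December 2019), D (23 June 2020).
A is senior to G before the subordination, so the two trade places.

B, C, G, A, E, F, D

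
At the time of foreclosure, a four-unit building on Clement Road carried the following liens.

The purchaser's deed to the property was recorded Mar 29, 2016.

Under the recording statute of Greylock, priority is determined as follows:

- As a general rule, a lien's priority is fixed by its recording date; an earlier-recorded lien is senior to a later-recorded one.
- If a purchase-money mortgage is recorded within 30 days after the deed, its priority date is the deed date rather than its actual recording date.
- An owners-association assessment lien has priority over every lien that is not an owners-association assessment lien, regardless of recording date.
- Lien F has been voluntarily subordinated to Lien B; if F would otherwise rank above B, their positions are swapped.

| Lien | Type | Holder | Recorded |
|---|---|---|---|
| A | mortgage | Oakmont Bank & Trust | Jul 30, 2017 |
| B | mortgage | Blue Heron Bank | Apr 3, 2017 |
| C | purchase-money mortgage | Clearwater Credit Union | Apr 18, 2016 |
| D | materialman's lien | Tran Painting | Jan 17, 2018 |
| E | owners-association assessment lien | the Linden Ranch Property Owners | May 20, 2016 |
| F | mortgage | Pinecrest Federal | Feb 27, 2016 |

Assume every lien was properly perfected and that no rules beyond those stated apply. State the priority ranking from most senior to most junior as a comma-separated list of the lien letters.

Effective dates after the stated exceptions: C's effective date is the deed date, Mar 29, 2016.
As an owners-association assessment lien, E is senior to every other lien.
Ordering the rest by effective date: F (Feb 27, 2016), C (Mar 29, 2016), B (Apr 3, 2017), A (Jul 30, 2017), D (Jan 17, 2018).
F is senior to B before the subordination, so the two trade places.

E, B, C, F, A, D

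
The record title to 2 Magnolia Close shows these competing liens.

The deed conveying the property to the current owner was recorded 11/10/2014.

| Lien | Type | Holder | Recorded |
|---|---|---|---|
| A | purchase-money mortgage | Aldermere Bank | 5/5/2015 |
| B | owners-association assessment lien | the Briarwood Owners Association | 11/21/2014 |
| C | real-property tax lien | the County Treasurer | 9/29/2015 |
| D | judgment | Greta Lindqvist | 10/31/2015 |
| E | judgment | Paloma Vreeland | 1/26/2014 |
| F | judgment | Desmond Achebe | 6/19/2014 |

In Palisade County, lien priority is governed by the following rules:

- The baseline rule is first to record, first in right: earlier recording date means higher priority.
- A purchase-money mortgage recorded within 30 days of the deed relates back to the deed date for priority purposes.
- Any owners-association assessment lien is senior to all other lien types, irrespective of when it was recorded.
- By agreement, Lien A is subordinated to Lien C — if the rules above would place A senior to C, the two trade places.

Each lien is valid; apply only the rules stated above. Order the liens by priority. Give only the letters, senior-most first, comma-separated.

B, E, F, C, A, D

Adjusting effective dates: A was recorded 176 days after the deed, outside the 30-day window, so it keeps its recording date.
B is an owners-association assessment lien and takes priority over every other lien.
Among the remaining liens, by effective date: E (1/26/2014), F (6/19/2014), A (5/5/2015), C (9/29/2015), D (10/31/2015).
The subordination applies — A was senior to C — so A and C swap.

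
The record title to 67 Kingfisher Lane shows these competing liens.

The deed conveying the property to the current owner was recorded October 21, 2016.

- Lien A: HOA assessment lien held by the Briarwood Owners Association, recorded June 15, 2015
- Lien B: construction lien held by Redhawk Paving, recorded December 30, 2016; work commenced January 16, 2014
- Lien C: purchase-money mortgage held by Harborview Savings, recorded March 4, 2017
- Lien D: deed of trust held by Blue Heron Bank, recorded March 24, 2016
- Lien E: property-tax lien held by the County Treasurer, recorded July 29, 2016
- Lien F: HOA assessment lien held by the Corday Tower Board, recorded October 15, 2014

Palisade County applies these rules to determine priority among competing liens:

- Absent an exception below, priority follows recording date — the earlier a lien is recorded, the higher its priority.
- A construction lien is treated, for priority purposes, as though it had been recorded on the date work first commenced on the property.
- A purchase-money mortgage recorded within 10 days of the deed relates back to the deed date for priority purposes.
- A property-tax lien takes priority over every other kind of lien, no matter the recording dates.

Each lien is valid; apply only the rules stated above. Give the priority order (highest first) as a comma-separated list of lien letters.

E, B, F, A, D, C

First, effective dates: B is treated as recorded January 16, 2014, the work-commencement date; C was recorded 134 days after the deed — beyond 10 days — so no relation-back applies.
As a property-tax lien, E is senior to every other lien.
The other liens, earliest effective date first: B (January 16, 2014), F (October 15, 2014), A (June 15, 2015), D (March 24, 2016), C (March 4, 2017).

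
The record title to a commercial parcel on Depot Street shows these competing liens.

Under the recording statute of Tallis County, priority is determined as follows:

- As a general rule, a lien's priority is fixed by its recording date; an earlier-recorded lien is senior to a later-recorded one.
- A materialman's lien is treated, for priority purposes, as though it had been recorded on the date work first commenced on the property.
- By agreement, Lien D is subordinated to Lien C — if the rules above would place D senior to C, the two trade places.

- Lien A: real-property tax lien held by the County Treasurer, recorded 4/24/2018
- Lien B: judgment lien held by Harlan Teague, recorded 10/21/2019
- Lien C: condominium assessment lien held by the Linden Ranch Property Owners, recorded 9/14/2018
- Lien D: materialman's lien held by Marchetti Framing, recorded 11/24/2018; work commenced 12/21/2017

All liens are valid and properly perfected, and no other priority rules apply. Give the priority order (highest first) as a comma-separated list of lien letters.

C, A, D, B

Effective dates: D relates back to 12/21/2017 (work commenced).
By effective date: D (12/21/2017), A (4/24/2018), C (9/14/2018), B (10/21/2019).
D would otherwise be senior to C, so under the subordination agreement D and C exchange positions.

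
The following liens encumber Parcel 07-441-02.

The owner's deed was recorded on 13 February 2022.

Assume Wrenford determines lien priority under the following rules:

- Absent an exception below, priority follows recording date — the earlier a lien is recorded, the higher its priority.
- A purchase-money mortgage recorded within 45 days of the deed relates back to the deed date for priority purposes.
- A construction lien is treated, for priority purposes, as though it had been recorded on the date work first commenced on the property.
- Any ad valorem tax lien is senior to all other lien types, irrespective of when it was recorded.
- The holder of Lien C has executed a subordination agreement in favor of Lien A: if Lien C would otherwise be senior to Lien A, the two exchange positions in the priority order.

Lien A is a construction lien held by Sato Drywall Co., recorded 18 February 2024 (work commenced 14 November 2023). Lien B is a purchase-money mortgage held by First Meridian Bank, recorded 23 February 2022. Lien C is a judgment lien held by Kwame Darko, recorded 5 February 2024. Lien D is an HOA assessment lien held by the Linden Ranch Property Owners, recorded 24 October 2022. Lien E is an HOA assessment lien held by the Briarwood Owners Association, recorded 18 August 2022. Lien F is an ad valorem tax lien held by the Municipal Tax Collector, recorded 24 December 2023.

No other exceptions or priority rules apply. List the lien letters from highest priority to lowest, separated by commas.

Adjusting effective dates: A's effective date is 14 November 2023, when work began; B's effective date is the deed date, 13 February 2022.
As an ad valorem tax lien, F is senior to every other lien.
Remaining liens by effective date: B (13 February 2022), E (18 August 2022), D (24 October 2022), A (14 November 2023), C (5 February 2024).
C is already junior to A, so the subordination agreement changes nothing.

F, B, E, D, A, C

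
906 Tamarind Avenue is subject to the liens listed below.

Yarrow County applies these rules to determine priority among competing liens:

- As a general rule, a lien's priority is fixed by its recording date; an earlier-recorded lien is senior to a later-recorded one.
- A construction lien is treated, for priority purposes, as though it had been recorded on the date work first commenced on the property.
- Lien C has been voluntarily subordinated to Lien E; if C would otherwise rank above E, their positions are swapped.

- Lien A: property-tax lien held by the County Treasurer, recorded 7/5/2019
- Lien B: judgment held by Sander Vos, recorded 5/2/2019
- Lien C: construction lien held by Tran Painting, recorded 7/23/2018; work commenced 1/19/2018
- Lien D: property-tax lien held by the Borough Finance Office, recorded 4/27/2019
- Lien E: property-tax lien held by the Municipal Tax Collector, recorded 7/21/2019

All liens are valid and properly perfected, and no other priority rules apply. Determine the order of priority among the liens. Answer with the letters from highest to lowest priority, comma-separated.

Effective dates: C relates back to 1/19/2018 (work commenced).
Ordering by effective date: C (1/19/2018), D (4/27/2019), B (5/2/2019), A (7/5/2019), E (7/21/2019).
The subordination applies — C was senior to E — so C and E swap.

E, D, B, A, C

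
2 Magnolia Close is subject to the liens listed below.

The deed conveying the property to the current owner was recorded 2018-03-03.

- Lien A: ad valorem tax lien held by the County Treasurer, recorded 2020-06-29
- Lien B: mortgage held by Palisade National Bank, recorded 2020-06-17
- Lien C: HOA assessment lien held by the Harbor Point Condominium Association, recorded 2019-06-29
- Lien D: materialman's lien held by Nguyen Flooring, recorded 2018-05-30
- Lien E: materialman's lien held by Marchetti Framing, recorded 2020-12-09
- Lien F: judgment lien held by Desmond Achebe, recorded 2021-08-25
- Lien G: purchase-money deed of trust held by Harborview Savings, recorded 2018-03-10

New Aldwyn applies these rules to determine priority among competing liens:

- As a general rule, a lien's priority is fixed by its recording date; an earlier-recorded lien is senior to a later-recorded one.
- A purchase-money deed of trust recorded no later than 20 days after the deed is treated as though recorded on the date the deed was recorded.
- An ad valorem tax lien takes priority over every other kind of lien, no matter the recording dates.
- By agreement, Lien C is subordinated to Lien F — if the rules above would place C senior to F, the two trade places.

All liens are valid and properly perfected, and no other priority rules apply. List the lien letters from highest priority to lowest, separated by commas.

Adjusting effective dates: G's effective date is the deed date, 2018-03-03.
A is an ad valorem tax lien and takes priority over every other lien.
Remaining liens by effective date: G (2018-03-03), D (2018-05-30), C (2019-06-29), B (2020-06-17), E (2020-12-09), F (2021-08-25).
C would otherwise be senior to F, so under the subordination agreement C and F exchange positions.

A, G, D, F, B, E, C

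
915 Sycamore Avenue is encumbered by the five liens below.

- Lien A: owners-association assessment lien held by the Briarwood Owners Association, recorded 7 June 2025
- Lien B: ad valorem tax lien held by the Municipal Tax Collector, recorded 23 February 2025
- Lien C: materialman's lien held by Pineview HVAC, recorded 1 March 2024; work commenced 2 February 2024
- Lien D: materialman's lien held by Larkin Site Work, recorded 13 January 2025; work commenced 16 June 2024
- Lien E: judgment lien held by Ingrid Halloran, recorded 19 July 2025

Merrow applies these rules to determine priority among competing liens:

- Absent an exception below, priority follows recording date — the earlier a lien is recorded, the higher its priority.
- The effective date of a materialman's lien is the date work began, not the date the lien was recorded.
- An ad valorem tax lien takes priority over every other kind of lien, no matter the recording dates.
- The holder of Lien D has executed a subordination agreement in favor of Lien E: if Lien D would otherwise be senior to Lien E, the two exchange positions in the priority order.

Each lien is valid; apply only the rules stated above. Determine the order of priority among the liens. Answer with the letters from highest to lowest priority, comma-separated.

First, effective dates: C is treated as recorded 2 February 2024, the work-commencement date; D is treated as recorded 16 June 2024, the work-commencement date.
As an ad valorem tax lien, B is senior to every other lien.
Remaining liens by effective date: C (2 February 2024), D (16 June 2024), A (7 June 2025), E (19 July 2025).
D would otherwise be senior to E, so under the subordination agreement D and E exchange positions.

B, C, E, A, D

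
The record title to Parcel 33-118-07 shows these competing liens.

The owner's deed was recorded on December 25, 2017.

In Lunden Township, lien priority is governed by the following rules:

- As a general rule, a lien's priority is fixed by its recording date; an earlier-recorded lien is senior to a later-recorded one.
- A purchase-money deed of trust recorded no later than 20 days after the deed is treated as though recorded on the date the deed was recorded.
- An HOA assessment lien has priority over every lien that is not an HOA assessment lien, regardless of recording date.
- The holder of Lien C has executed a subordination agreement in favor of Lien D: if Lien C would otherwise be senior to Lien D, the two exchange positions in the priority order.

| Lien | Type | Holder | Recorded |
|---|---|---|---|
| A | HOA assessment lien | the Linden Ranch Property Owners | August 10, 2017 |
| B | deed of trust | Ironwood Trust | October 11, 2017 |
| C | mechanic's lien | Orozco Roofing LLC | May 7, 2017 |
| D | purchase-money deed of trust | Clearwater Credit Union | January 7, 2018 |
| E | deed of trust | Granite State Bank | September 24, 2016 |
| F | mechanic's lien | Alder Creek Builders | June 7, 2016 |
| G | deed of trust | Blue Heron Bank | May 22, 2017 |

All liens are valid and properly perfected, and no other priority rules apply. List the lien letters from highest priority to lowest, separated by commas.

Adjusting effective dates: D was recorded within the 20-day window, so its effective date is the deed date December 25, 2017.
A is an HOA assessment lien, so it outranks all other liens regardless of date.
Ordering the rest by effective date: F (June 7, 2016), E (September 24, 2016), C (May 7, 2017), G (May 22, 2017), B (October 11, 2017), D (December 25, 2017).
C is senior to D before the subordination, so the two trade places.

A, F, E, D, G, B, C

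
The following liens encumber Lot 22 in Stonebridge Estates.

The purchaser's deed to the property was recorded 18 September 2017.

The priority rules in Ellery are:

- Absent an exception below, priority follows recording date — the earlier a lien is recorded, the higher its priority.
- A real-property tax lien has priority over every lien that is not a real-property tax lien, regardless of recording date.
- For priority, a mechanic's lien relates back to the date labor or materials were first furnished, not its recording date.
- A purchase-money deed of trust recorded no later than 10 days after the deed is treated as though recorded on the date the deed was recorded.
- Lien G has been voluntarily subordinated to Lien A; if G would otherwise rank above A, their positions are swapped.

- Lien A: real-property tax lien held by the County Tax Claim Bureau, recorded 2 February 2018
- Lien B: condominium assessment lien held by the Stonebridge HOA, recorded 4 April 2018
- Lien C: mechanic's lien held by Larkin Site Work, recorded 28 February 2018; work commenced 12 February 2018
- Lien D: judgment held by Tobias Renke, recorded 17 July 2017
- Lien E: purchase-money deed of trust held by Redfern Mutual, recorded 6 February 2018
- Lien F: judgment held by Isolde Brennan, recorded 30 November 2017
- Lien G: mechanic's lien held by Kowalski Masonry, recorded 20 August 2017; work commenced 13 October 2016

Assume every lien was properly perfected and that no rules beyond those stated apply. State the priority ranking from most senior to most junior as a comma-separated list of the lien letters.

First, effective dates: C's effective date is 12 February 2018, when work began; E missed the 10-day window (141 days after the deed), so its recording date stands; G relates back to 13 October 2016 (work commenced).
A, as a real-property tax lien, has superpriority and ranks first.
Remaining liens by effective date: G (13 October 2016), D (17 July 2017), F (30 November 2017), E (6 February 2018), C (12 February 2018), B (4 April 2018).
G is already junior to A, so the subordination agreement changes nothing.

A, G, D, F, E, C, B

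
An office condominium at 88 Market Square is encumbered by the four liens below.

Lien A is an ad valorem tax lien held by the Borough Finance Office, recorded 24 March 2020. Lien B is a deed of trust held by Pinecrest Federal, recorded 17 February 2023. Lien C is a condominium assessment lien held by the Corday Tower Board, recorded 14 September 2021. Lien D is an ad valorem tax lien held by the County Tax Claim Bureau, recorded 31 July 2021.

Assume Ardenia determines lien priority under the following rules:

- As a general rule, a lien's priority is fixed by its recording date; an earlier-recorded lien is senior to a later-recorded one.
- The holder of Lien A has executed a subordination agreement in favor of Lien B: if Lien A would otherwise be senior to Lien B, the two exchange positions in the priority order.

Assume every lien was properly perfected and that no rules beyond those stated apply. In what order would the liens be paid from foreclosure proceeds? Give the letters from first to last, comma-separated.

Ordering by effective date: A (24 March 2020), D (31 July 2021), C (14 September 2021), B (17 February 2023).
A would otherwise be senior to B, so under the subordination agreement A and B exchange positions.

B, D, C, A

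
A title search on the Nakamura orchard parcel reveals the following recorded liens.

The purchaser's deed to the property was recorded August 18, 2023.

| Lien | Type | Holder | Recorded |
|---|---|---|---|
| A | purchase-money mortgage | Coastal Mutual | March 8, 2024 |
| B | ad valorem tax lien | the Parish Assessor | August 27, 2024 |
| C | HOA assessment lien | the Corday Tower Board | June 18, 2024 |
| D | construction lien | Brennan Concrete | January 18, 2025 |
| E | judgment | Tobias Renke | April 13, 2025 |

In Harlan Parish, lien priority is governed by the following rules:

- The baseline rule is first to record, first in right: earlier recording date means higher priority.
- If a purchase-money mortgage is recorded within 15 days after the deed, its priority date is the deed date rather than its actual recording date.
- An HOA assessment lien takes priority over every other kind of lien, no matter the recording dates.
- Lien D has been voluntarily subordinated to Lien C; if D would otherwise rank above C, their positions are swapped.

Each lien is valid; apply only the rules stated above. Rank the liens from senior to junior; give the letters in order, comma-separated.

Effective dates after the stated exceptions: A missed the 15-day window (203 days after the deed), so its recording date stands.
C is an HOA assessment lien and takes priority over every other lien.
Ordering the rest by effective date: A (March 8, 2024), B (August 27, 2024), D (January 18, 2025), E (April 13, 2025).
D already ranks below C; the subordination has no effect.

C, A, B, D, E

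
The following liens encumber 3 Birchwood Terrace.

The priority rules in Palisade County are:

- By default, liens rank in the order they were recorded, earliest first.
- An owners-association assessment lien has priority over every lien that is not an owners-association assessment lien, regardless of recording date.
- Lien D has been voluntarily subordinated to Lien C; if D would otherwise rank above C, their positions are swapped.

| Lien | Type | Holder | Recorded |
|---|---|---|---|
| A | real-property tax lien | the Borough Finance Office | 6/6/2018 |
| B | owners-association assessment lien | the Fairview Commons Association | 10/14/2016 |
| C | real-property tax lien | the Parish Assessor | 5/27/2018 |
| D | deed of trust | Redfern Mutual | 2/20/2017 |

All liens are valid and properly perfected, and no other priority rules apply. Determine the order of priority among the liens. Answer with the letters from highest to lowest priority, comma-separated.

B, C, D, A

B, as an owners-association assessment lien, has superpriority and ranks first.
Remaining liens by effective date: D (2/20/2017), C (5/27/2018), A (6/6/2018).
Because D would otherwise rank above C, the subordination swaps them.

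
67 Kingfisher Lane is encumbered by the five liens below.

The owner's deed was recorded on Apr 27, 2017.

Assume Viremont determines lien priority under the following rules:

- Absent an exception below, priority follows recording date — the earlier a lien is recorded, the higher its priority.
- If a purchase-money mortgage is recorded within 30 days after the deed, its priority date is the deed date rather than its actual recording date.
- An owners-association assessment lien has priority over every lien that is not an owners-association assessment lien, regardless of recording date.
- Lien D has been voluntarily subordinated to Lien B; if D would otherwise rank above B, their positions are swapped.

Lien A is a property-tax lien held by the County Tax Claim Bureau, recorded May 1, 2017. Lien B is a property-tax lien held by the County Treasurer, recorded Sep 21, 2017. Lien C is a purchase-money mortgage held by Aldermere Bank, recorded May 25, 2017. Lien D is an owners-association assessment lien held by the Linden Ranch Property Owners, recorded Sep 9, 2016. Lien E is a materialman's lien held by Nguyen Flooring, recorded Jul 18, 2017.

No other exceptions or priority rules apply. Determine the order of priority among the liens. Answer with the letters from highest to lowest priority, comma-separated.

Adjusting effective dates: C's effective date is the deed date, Apr 27, 2017.
D, as an owners-association assessment lien, has superpriority and ranks first.
Remaining liens by effective date: C (Apr 27, 2017), A (May 1, 2017), E (Jul 18, 2017), B (Sep 21, 2017).
Because D would otherwise rank above B, the subordination swaps them.

B, C, A, E, D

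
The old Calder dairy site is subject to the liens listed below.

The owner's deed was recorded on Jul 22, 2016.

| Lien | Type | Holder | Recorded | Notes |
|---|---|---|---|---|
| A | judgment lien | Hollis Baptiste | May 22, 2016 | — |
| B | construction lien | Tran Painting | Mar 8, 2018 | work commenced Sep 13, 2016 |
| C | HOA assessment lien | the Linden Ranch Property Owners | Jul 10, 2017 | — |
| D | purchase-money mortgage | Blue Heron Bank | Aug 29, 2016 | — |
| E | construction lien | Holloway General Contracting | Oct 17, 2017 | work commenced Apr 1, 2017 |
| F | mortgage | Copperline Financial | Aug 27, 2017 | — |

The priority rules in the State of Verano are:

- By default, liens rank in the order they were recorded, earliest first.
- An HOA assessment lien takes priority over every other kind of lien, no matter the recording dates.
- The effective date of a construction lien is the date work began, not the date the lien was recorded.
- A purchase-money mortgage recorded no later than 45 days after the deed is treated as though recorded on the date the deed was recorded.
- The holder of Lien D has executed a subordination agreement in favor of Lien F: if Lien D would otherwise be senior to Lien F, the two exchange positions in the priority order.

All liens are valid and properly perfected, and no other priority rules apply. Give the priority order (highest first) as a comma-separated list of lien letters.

First, effective dates: B relates back to Sep 13, 2016 (work commenced); D was recorded within the 45-day window, so its effective date is the deed date Jul 22, 2016; E relates back to Apr 1, 2017 (work commenced).
C is an HOA assessment lien and takes priority over every other lien.
Ordering the rest by effective date: A (May 22, 2016), D (Jul 22, 2016), B (Sep 13, 2016), E (Apr 1, 2017), F (Aug 27, 2017).
The subordination applies — D was senior to F — so D and F swap.

C, A, F, B, E, D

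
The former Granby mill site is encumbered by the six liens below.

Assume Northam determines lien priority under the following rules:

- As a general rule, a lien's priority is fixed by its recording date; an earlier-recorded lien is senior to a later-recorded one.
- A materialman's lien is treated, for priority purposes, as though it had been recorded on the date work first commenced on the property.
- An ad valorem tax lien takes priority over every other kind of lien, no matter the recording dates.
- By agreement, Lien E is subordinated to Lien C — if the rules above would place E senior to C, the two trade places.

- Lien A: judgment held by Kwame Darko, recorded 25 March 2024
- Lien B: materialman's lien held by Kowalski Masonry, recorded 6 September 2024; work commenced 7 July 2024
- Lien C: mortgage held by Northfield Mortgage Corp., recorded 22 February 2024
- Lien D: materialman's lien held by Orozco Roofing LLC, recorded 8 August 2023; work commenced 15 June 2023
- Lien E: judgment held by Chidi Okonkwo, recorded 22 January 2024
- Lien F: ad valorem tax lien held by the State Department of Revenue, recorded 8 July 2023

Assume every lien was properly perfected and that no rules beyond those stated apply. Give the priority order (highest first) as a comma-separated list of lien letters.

F, D, C, E, A, B

Effective dates after the stated exceptions: B's effective date is 7 July 2024, when work began; D's effective date is 15 June 2023, when work began.
F, as an ad valorem tax lien, has superpriority and ranks first.
Among the remaining liens, by effective date: D (15 June 2023), E (22 January 2024), C (22 February 2024), A (25 March 2024), B (7 July 2024).
E is senior to C before the subordination, so the two trade places.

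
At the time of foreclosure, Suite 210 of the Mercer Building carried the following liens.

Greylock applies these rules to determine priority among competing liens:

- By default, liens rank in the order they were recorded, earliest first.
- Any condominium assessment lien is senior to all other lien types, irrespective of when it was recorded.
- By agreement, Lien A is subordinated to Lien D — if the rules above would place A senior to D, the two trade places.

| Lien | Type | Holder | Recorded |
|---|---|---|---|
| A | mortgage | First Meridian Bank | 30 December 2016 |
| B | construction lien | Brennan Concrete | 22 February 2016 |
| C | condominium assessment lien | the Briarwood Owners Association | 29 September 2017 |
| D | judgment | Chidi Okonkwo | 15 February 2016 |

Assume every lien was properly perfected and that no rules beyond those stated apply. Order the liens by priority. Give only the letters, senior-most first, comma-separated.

C, as a condominium assessment lien, has superpriority and ranks first.
The other liens, earliest effective date first: D (15 February 2016), B (22 February 2016), A (30 December 2016).
A is already junior to D, so the subordination agreement changes nothing.

C, D, B, A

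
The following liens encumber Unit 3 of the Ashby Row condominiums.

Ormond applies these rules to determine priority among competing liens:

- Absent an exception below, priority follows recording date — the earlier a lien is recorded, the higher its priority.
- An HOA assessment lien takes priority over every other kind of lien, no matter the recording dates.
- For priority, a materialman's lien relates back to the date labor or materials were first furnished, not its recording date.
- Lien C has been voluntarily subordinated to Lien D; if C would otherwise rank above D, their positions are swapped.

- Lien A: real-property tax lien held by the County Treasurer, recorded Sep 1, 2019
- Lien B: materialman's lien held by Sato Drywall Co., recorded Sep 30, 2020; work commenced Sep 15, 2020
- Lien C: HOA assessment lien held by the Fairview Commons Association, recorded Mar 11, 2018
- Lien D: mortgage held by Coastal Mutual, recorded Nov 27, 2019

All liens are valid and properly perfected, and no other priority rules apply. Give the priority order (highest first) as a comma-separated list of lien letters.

D, A, C, B

First, effective dates: B's effective date is Sep 15, 2020, when work began.
As an HOA assessment lien, C is senior to every other lien.
The other liens, earliest effective date first: A (Sep 1, 2019), D (Nov 27, 2019), B (Sep 15, 2020).
Because C would otherwise rank above D, the subordination swaps them.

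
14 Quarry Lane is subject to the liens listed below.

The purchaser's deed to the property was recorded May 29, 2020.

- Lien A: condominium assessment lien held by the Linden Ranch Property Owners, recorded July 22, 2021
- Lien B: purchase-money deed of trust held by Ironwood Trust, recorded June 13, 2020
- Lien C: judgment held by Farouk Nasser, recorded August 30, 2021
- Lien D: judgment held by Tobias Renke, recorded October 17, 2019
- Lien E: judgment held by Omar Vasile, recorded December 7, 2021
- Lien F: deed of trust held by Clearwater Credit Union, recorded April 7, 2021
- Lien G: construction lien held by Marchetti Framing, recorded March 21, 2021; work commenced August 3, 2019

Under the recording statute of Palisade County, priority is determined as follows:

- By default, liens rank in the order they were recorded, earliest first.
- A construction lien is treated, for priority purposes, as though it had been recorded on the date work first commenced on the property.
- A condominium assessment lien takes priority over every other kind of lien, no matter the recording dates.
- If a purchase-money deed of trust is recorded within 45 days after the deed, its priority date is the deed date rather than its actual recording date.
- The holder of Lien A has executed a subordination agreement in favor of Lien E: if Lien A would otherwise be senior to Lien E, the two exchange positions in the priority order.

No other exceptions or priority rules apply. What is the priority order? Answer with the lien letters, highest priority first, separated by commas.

E, G, D, B, F, C, A

Effective dates after the stated exceptions: B relates back to the deed date May 29, 2020; G is treated as recorded August 3, 2019, the work-commencement date.
A is a condominium assessment lien and takes priority over every other lien.
Among the remaining liens, by effective date: G (August 3, 2019), D (October 17, 2019), B (May 29, 2020), F (April 7, 2021), C (August 30, 2021), E (December 7, 2021).
The subordination applies — A was senior to E — so A and E swap.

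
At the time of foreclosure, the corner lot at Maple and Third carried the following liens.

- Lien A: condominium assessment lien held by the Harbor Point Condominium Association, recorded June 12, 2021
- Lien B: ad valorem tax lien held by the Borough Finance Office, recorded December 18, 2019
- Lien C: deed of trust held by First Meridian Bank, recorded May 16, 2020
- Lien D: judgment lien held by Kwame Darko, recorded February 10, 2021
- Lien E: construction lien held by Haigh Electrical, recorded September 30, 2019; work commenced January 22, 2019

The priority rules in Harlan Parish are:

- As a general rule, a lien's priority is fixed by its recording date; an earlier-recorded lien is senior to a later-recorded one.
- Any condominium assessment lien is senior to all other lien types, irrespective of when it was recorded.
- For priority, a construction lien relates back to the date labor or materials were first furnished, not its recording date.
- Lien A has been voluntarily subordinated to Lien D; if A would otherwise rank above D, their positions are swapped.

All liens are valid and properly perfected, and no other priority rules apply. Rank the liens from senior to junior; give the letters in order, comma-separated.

D, E, B, C, A

Effective dates after the stated exceptions: E is treated as recorded January 22, 2019, the work-commencement date.
A is a condominium assessment lien, so it outranks all other liens regardless of date.
Among the remaining liens, by effective date: E (January 22, 2019), B (December 18, 2019), C (May 16, 2020), D (February 10, 2021).
The subordination applies — A was senior to D — so A and D swap.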